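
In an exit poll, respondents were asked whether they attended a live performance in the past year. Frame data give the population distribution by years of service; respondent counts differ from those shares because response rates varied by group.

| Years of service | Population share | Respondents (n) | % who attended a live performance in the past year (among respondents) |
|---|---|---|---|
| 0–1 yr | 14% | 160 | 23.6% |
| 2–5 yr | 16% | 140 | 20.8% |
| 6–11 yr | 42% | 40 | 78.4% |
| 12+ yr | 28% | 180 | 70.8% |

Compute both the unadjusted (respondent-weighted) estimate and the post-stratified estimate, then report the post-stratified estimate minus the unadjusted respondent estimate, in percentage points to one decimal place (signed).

Naive respondent-only estimate (weights = respondent counts):
  (160/520)×23.6 + (140/520)×20.8 + (40/520)×78.4 + (180/520)×70.8 = 43.4%
Reweighting by population years of service shares:
  0.14×23.6 + 0.16×20.8 + 0.42×78.4 + 0.28×70.8 = 59.384%
Difference = 59.384 − 43.4 = 15.984 pp.

+16.0 percentage points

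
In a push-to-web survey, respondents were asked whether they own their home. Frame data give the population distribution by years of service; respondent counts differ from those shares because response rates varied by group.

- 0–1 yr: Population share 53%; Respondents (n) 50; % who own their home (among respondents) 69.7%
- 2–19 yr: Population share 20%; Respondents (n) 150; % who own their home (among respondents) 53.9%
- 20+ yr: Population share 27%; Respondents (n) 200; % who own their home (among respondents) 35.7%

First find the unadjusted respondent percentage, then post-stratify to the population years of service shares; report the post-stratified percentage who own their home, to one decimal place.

Without adjustment, the pooled respondent share is:
  (50/400)×69.7 + (150/400)×53.9 + (200/400)×35.7 = 46.775%
Post-stratifying to population shares instead:
  0.53×69.7 + 0.2×53.9 + 0.27×35.7 = 57.36%

57.4%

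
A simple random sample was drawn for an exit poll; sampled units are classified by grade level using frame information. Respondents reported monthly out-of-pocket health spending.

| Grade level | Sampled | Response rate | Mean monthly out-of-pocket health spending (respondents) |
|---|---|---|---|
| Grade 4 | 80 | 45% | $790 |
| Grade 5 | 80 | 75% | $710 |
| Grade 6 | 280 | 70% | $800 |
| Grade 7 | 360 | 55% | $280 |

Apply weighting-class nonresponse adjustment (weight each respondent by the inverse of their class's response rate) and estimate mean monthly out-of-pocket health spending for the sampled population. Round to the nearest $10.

Inverse-response-rate weighting restores each class to its sampled count, so class totals weight by n_sampled:
  Grade 4: 80 × 790 = 63,200
  Grade 5: 80 × 710 = 56,800
  Grade 6: 280 × 800 = 224,000
  Grade 7: 360 × 280 = 100,800
Adjusted estimate = 444,800 / 800 = 556 → $560.

$560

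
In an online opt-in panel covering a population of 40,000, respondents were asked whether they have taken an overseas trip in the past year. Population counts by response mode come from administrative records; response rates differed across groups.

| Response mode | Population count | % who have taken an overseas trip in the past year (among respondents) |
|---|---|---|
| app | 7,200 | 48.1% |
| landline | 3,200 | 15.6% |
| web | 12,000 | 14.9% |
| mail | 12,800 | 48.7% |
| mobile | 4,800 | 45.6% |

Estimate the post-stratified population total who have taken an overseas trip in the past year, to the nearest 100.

14,200

Apply each group's respondent rate to its population count:
  app: 7,200 × 48.1% = 3463.2
  landline: 3,200 × 15.6% = 499.2
  web: 12,000 × 14.9% = 1788
  mail: 12,800 × 48.7% = 6233.6
  mobile: 4,800 × 45.6% = 2188.8
Estimated total = 14172.8 → 14,200.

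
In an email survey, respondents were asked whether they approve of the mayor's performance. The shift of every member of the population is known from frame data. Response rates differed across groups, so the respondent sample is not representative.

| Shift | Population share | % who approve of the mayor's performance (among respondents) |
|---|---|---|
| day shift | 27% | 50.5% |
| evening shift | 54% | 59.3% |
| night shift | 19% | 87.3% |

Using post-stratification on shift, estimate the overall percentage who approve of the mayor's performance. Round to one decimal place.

Weight each group's respondent value by its population share:
  day shift: 0.27 × 50.5 = 13.635
  evening shift: 0.54 × 59.3 = 32.022
  night shift: 0.19 × 87.3 = 16.587
Post-stratified estimate = 62.244 → 62.2%.

62.2%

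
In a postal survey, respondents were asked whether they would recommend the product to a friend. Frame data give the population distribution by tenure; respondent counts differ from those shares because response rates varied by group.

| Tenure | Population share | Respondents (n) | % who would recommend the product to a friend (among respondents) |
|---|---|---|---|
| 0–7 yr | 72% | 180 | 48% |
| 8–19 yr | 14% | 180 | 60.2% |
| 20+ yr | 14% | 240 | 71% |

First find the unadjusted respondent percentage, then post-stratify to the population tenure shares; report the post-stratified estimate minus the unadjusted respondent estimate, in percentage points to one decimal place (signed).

Without adjustment, the pooled respondent share is:
  (180/600)×48 + (180/600)×60.2 + (240/600)×71 = 60.86%
Post-stratified estimate weights by population shares:
  0.72×48 + 0.14×60.2 + 0.14×71 = 52.928%
Difference = 52.928 − 60.86 = -7.932 pp.

-7.9 percentage points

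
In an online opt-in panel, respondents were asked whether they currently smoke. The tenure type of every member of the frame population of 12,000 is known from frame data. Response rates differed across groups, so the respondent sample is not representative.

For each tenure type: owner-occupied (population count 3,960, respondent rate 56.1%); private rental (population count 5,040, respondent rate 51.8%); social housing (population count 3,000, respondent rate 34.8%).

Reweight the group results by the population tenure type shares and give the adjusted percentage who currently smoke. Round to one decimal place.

49.0%

Post-stratification weights by population share, not respondent share:
  owner-occupied: (3,960/12,000) × 56.1 = 18.513
  private rental: (5,040/12,000) × 51.8 = 21.756
  social housing: (3,000/12,000) × 34.8 = 8.7
Post-stratified estimate = 48.969 → 49.0%.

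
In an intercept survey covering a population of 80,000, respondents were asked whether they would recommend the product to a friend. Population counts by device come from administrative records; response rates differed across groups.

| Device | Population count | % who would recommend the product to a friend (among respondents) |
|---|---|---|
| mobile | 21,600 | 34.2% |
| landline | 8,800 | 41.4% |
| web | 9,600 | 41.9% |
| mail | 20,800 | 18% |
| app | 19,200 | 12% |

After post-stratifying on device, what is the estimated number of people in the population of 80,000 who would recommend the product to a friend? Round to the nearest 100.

21,100

Apply each group's respondent rate to its population count:
  mobile: 21,600 × 34.2% = 7387.2
  landline: 8,800 × 41.4% = 3643.2
  web: 9,600 × 41.9% = 4022.4
  mail: 20,800 × 18% = 3744
  app: 19,200 × 12% = 2304
Estimated total = 21100.8 → 21,100.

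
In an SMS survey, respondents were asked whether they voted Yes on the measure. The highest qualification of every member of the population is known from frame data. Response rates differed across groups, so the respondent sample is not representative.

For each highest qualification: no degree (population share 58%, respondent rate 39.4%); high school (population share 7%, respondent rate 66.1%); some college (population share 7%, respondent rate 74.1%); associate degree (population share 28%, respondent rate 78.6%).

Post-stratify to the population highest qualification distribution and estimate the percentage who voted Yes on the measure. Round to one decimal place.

54.7%

Weight each group's respondent value by its population share:
  no degree: 0.58 × 39.4 = 22.852
  high school: 0.07 × 66.1 = 4.627
  some college: 0.07 × 74.1 = 5.187
  associate degree: 0.28 × 78.6 = 22.008
Post-stratified estimate = 54.674 → 54.7%.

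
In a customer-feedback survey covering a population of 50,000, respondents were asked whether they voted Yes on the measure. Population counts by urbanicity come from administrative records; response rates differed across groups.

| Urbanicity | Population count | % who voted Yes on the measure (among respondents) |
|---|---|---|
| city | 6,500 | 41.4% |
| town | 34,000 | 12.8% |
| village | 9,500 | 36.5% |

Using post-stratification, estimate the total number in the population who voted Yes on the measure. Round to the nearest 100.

Each cell contributes its population count × the respondent rate:
  city: 6,500 × 41.4% = 2691
  town: 34,000 × 12.8% = 4352
  village: 9,500 × 36.5% = 3467.5
Estimated total = 10510.5 → 10,500.

10,500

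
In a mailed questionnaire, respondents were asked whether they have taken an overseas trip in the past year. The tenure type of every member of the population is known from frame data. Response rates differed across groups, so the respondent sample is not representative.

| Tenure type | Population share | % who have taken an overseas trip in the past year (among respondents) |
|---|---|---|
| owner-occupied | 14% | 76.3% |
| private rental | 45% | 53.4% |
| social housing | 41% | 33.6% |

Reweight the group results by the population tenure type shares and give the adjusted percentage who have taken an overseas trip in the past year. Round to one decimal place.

48.5%

Reweight to the known tenure type distribution:
  owner-occupied: 0.14 × 76.3 = 10.682
  private rental: 0.45 × 53.4 = 24.03
  social housing: 0.41 × 33.6 = 13.776
Post-stratified estimate = 48.488 → 48.5%.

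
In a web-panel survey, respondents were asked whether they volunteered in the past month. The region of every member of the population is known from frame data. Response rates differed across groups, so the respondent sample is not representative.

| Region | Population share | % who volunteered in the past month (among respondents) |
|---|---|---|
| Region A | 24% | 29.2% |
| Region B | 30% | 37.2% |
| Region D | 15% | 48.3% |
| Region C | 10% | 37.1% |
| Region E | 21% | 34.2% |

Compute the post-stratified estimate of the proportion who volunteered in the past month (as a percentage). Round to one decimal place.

Weight each group's respondent value by its population share:
  Region A: 0.24 × 29.2 = 7.008
  Region B: 0.3 × 37.2 = 11.16
  Region D: 0.15 × 48.3 = 7.245
  Region C: 0.1 × 37.1 = 3.71
  Region E: 0.21 × 34.2 = 7.182
Post-stratified estimate = 36.305 → 36.3%.

36.3%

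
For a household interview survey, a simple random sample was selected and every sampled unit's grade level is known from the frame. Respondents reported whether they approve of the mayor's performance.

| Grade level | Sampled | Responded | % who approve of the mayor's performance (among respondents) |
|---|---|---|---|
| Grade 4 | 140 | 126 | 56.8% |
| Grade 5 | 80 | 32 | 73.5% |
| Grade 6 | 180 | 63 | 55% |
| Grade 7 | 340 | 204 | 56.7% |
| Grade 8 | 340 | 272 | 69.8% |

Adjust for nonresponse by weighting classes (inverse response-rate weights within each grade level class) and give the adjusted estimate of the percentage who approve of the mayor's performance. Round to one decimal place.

61.8%

Class response rates: Grade 4 126/140 = 90%, Grade 5 32/80 = 40%, Grade 6 63/180 = 35%, Grade 7 204/340 = 60%, Grade 8 272/340 = 80%.
Inverse-response-rate weighting restores each class to its sampled count, so class totals weight by n_sampled:
  Grade 4: 140 × 56.8 = 7952
  Grade 5: 80 × 73.5 = 5880
  Grade 6: 180 × 55 = 9900
  Grade 7: 340 × 56.7 = 19,278
  Grade 8: 340 × 69.8 = 23,732
Adjusted estimate = 66,742 / 1,080 = 61.7981 → 61.8%.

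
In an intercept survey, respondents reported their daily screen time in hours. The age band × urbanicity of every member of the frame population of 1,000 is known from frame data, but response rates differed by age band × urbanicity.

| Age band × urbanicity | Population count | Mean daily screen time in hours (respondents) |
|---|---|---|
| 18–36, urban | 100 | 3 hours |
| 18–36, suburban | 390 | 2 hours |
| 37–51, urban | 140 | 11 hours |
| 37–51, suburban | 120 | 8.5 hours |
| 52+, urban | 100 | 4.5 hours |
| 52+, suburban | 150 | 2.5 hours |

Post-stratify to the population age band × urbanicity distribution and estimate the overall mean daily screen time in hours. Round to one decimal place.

Reweight to the known age band × urbanicity distribution:
  18–36, urban: (100/1,000) × 3 = 0.3
  18–36, suburban: (390/1,000) × 2 = 0.78
  37–51, urban: (140/1,000) × 11 = 1.54
  37–51, suburban: (120/1,000) × 8.5 = 1.02
  52+, urban: (100/1,000) × 4.5 = 0.45
  52+, suburban: (150/1,000) × 2.5 = 0.375
Post-stratified estimate = 4.465 → 4.5.

4.5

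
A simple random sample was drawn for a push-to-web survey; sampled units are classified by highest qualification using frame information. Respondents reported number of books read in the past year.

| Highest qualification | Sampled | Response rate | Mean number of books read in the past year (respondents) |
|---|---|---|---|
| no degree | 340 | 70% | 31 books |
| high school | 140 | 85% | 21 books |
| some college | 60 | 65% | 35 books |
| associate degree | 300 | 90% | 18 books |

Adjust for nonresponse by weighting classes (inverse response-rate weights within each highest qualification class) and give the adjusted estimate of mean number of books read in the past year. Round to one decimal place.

Each respondent's weight = sampled/responded in their class; summing within a class gives n_sampled, so:
  no degree: 340 × 31 = 10,540
  high school: 140 × 21 = 2940
  some college: 60 × 35 = 2100
  associate degree: 300 × 18 = 5400
Adjusted estimate = 20,980 / 840 = 24.9762 → 25.0.

25.0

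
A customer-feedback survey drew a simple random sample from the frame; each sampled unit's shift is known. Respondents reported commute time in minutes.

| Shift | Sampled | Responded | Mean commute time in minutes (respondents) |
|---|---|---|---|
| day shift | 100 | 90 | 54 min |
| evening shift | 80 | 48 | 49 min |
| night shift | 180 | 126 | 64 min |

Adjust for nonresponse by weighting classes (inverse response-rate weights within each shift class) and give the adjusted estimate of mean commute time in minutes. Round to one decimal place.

57.9

Class response rates: day shift 90/100 = 90%, evening shift 48/80 = 60%, night shift 126/180 = 70%.
With weight = n_sampled/n_responded per class, the weighted class total is n_sampled:
  day shift: 100 × 54 = 5400
  evening shift: 80 × 49 = 3920
  night shift: 180 × 64 = 11,520
Adjusted estimate = 20,840 / 360 = 57.8889 → 57.9.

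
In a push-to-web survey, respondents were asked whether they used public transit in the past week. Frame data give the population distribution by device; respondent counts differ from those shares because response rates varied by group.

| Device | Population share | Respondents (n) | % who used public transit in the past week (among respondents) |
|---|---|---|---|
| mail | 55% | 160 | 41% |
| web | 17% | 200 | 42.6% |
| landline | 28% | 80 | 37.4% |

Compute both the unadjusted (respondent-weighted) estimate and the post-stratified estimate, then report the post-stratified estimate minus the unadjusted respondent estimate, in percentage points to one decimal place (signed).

-0.8 percentage points

Unadjusted (pooled respondent) estimate weights by respondent counts:
  (160/440)×41 + (200/440)×42.6 + (80/440)×37.4 = 41.0727%
Post-stratifying to population shares instead:
  0.55×41 + 0.17×42.6 + 0.28×37.4 = 40.264%
Difference = 40.264 − 41.0727 = -0.8087 pp.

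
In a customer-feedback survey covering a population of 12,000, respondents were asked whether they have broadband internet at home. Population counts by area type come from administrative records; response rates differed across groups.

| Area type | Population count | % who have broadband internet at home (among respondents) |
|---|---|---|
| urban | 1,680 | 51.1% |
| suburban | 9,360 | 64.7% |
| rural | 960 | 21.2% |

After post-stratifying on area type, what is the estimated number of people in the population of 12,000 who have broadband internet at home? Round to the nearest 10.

Apply each group's respondent rate to its population count:
  urban: 1,680 × 51.1% = 858.48
  suburban: 9,360 × 64.7% = 6055.92
  rural: 960 × 21.2% = 203.52
Estimated total = 7117.92 → 7,120.

7,120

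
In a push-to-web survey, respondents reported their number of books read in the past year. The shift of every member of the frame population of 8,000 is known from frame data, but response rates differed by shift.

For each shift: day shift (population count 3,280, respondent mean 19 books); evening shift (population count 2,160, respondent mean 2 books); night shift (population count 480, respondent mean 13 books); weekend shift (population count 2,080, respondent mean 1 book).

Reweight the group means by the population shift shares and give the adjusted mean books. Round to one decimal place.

9.4

Each cell contributes population-share × respondent value:
  day shift: (3,280/8,000) × 19 = 7.79
  evening shift: (2,160/8,000) × 2 = 0.54
  night shift: (480/8,000) × 13 = 0.78
  weekend shift: (2,080/8,000) × 1 = 0.26
Post-stratified estimate = 9.37 → 9.4.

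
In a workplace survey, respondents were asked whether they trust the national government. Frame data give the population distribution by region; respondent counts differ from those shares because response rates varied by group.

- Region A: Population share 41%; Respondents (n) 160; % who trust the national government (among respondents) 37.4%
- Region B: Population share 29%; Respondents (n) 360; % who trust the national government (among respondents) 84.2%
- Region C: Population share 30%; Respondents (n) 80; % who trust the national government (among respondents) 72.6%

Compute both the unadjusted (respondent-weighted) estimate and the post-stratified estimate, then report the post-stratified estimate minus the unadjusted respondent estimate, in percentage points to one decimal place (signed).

Without adjustment, the pooled respondent share is:
  (160/600)×37.4 + (360/600)×84.2 + (80/600)×72.6 = 70.1733%
Reweighting by population region shares:
  0.41×37.4 + 0.29×84.2 + 0.3×72.6 = 61.532%
Difference = 61.532 − 70.1733 = -8.6413 pp.

-8.6 percentage points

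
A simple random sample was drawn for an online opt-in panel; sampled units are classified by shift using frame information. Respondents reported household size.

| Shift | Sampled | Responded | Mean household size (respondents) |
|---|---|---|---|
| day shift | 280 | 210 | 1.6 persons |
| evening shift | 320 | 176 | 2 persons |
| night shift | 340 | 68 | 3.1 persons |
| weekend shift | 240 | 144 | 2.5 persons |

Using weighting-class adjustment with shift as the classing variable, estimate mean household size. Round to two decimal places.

Class response rates: day shift 210/280 = 75%, evening shift 176/320 = 55%, night shift 68/340 = 20%, weekend shift 144/240 = 60%.
Weighting each respondent by the inverse class response rate inflates each class back to its sampled size, so the class weight is n_sampled:
  day shift: 280 × 1.6 = 448
  evening shift: 320 × 2 = 640
  night shift: 340 × 3.1 = 1054
  weekend shift: 240 × 2.5 = 600
Adjusted estimate = 2742 / 1,180 = 2.32373 → 2.32.

2.32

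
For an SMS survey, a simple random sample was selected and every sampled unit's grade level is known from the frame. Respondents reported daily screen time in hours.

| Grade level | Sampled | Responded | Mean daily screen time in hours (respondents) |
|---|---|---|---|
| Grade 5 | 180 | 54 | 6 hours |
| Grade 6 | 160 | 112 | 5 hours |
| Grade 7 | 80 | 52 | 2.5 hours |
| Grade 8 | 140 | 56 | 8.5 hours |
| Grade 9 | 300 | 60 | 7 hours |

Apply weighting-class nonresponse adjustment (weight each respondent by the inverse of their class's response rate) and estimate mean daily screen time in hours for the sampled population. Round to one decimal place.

6.2

Class response rates: Grade 5 54/180 = 30%, Grade 6 112/160 = 70%, Grade 7 52/80 = 65%, Grade 8 56/140 = 40%, Grade 9 60/300 = 20%.
With weight = n_sampled/n_responded per class, the weighted class total is n_sampled:
  Grade 5: 180 × 6 = 1080
  Grade 6: 160 × 5 = 800
  Grade 7: 80 × 2.5 = 200
  Grade 8: 140 × 8.5 = 1190
  Grade 9: 300 × 7 = 2100
Adjusted estimate = 5370 / 860 = 6.24419 → 6.2.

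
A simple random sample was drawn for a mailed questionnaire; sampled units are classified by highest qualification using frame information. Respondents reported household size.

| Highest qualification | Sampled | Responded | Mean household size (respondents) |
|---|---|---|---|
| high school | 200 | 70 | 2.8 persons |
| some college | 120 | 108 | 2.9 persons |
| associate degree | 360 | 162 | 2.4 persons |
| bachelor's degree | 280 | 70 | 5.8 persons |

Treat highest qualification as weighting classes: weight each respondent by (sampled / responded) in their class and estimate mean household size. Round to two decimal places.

3.54

Class response rates: high school 70/200 = 35%, some college 108/120 = 90%, associate degree 162/360 = 45%, bachelor's degree 70/280 = 25%.
Inverse-response-rate weighting restores each class to its sampled count, so class totals weight by n_sampled:
  high school: 200 × 2.8 = 560
  some college: 120 × 2.9 = 348
  associate degree: 360 × 2.4 = 864
  bachelor's degree: 280 × 5.8 = 1624
Adjusted estimate = 3396 / 960 = 3.5375 → 3.54.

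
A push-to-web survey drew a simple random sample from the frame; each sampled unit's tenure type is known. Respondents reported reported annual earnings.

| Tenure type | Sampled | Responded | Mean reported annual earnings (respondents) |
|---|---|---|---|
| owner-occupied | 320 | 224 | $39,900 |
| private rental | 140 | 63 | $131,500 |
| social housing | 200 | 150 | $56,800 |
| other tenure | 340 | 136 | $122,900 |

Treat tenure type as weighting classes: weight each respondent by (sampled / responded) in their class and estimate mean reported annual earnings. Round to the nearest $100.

$84,300

Response rates by class: owner-occupied 224/320 = 70%, private rental 63/140 = 45%, social housing 150/200 = 75%, other tenure 136/340 = 40%.
Inverse-response-rate weighting restores each class to its sampled count, so class totals weight by n_sampled:
  owner-occupied: 320 × 39,900 = 12,768,000
  private rental: 140 × 131,500 = 18,410,000
  social housing: 200 × 56,800 = 11,360,000
  other tenure: 340 × 122,900 = 41,786,000
Adjusted estimate = 84,324,000 / 1,000 = 84,324 → $84,300.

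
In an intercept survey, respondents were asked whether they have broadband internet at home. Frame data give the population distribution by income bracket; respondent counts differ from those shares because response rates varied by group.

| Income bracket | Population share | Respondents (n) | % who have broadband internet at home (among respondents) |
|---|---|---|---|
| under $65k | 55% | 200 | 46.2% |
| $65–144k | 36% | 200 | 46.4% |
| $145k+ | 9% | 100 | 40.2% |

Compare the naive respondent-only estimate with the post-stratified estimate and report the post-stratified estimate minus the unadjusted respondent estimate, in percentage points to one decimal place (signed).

+0.7 percentage points

Unadjusted (pooled respondent) estimate weights by respondent counts:
  (200/500)×46.2 + (200/500)×46.4 + (100/500)×40.2 = 45.08%
Reweighting by population income bracket shares:
  0.55×46.2 + 0.36×46.4 + 0.09×40.2 = 45.732%
Difference = 45.732 − 45.08 = 0.652 pp.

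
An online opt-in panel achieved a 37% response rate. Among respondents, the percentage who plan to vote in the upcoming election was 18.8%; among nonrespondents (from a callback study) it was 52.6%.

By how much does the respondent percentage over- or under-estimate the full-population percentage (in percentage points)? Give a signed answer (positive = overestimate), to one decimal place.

Nonresponse fraction = 1 − 0.37 = 0.63.
Bias = (nonresponse fraction) × (respondent percentage − nonrespondent percentage)
     = 0.63 × (18.8 − 52.6) = 0.63 × -33.8 = -21.294.

-21.3 percentage points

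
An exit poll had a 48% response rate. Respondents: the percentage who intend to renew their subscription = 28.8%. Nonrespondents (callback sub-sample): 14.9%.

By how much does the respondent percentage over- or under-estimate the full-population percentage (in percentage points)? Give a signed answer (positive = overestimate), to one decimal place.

+7.2 percentage points

Nonresponse fraction = 1 − 0.48 = 0.52.
Bias = (nonresponse fraction) × (respondent percentage − nonrespondent percentage)
     = 0.52 × (28.8 − 14.9) = 0.52 × 13.9 = 7.228.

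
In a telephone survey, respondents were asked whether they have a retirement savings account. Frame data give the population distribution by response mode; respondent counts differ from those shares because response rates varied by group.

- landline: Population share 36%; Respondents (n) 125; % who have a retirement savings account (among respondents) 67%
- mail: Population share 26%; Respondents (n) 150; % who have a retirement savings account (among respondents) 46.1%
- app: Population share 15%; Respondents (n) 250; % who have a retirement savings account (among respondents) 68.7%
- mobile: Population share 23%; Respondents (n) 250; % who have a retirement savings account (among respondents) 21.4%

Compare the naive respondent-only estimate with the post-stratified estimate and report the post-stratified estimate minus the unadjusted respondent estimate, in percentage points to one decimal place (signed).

+2.5 percentage points

Naive respondent-only estimate (weights = respondent counts):
  (125/775)×67 + (150/775)×46.1 + (250/775)×68.7 + (250/775)×21.4 = 48.7935%
Post-stratified estimate weights by population shares:
  0.36×67 + 0.26×46.1 + 0.15×68.7 + 0.23×21.4 = 51.333%
Difference = 51.333 − 48.7935 = 2.5395 pp.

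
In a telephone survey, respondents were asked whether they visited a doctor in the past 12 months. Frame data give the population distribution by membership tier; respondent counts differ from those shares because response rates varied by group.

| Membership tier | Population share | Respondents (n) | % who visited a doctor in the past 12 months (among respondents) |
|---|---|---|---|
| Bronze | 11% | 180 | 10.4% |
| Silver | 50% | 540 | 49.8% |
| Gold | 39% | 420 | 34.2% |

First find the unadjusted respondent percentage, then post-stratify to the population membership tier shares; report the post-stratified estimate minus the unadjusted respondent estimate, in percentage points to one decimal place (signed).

Without adjustment, the pooled respondent share is:
  (180/1140)×10.4 + (540/1140)×49.8 + (420/1140)×34.2 = 37.8316%
Post-stratifying to population shares instead:
  0.11×10.4 + 0.5×49.8 + 0.39×34.2 = 39.382%
Difference = 39.382 − 37.8316 = 1.5504 pp.

+1.6 percentage points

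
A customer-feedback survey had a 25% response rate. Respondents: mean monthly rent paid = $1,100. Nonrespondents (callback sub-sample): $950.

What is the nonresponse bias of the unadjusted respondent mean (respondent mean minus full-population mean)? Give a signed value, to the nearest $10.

Nonresponse fraction = 1 − 0.25 = 0.75.
Bias = (nonresponse fraction) × (respondent mean − nonrespondent mean)
     = 0.75 × (1100 − 950) = 0.75 × 150 = 112.5.

+$110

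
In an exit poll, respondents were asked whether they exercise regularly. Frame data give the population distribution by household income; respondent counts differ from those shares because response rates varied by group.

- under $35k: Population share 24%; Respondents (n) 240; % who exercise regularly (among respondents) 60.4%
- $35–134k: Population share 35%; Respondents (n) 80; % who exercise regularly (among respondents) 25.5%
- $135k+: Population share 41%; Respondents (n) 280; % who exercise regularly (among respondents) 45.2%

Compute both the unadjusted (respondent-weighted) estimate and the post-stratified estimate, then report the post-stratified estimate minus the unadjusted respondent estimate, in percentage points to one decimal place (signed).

-6.7 percentage points

Naive respondent-only estimate (weights = respondent counts):
  (240/600)×60.4 + (80/600)×25.5 + (280/600)×45.2 = 48.6533%
Post-stratifying to population shares instead:
  0.24×60.4 + 0.35×25.5 + 0.41×45.2 = 41.953%
Difference = 41.953 − 48.6533 = -6.7003 pp.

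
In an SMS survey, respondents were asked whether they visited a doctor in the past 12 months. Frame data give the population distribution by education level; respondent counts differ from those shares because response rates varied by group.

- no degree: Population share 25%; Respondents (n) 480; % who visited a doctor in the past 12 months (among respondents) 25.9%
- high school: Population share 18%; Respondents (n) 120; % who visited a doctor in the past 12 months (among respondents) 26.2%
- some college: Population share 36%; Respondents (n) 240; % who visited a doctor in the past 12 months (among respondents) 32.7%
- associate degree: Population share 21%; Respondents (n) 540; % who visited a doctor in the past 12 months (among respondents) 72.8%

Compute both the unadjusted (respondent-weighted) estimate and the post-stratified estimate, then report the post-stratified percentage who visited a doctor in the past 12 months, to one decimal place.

38.3%

Unadjusted (pooled respondent) estimate weights by respondent counts:
  (480/1380)×25.9 + (120/1380)×26.2 + (240/1380)×32.7 + (540/1380)×72.8 = 45.4609%
Post-stratifying to population shares instead:
  0.25×25.9 + 0.18×26.2 + 0.36×32.7 + 0.21×72.8 = 38.251%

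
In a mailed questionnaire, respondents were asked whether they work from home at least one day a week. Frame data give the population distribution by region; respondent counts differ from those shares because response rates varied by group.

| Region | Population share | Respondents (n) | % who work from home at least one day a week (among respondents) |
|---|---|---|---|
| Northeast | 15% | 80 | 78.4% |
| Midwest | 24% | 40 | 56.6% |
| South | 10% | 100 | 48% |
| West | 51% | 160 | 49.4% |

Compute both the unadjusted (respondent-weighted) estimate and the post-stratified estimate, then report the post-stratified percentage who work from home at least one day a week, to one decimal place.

55.3%

Naive respondent-only estimate (weights = respondent counts):
  (80/380)×78.4 + (40/380)×56.6 + (100/380)×48 + (160/380)×49.4 = 55.8947%
Post-stratified estimate weights by population shares:
  0.15×78.4 + 0.24×56.6 + 0.1×48 + 0.51×49.4 = 55.338%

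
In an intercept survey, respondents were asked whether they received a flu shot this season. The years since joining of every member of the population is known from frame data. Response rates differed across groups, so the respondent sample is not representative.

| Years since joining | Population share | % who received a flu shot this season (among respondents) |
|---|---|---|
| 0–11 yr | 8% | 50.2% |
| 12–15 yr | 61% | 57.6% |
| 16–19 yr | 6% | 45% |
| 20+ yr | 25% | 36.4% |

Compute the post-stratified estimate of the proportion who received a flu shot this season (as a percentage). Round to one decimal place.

51.0%

Reweight to the known years since joining distribution:
  0–11 yr: 0.08 × 50.2 = 4.016
  12–15 yr: 0.61 × 57.6 = 35.136
  16–19 yr: 0.06 × 45 = 2.7
  20+ yr: 0.25 × 36.4 = 9.1
Post-stratified estimate = 50.952 → 51.0%.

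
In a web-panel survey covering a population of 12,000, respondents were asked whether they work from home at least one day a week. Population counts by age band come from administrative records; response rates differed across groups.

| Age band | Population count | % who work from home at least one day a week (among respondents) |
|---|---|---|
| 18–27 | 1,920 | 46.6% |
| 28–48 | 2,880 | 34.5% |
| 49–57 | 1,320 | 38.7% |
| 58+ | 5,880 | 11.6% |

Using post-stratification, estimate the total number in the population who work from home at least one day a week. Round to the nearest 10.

Apply each group's respondent rate to its population count:
  18–27: 1,920 × 46.6% = 894.72
  28–48: 2,880 × 34.5% = 993.6
  49–57: 1,320 × 38.7% = 510.84
  58+: 5,880 × 11.6% = 682.08
Estimated total = 3081.24 → 3,080.

3,080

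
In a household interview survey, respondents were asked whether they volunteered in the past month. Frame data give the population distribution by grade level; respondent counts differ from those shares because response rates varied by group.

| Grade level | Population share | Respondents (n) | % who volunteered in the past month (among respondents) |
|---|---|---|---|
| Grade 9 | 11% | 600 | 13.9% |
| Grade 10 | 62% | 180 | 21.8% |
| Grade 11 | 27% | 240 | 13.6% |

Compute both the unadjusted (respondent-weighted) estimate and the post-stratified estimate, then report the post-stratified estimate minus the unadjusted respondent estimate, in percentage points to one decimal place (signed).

+3.5 percentage points

Unadjusted (pooled respondent) estimate weights by respondent counts:
  (600/1020)×13.9 + (180/1020)×21.8 + (240/1020)×13.6 = 15.2235%
Post-stratified estimate weights by population shares:
  0.11×13.9 + 0.62×21.8 + 0.27×13.6 = 18.717%
Difference = 18.717 − 15.2235 = 3.4935 pp.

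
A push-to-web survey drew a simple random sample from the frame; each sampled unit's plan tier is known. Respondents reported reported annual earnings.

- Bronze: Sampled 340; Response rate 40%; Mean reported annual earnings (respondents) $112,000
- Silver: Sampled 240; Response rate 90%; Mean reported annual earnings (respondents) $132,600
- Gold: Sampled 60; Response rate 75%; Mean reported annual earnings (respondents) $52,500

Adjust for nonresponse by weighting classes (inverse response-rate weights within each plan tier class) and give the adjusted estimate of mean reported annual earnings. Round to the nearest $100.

$114,100

Weighting each respondent by the inverse class response rate inflates each class back to its sampled size, so the class weight is n_sampled:
  Bronze: 340 × 112,000 = 38,080,000
  Silver: 240 × 132,600 = 31,824,000
  Gold: 60 × 52,500 = 3,150,000
Adjusted estimate = 73,054,000 / 640 = 114147 → $114,100.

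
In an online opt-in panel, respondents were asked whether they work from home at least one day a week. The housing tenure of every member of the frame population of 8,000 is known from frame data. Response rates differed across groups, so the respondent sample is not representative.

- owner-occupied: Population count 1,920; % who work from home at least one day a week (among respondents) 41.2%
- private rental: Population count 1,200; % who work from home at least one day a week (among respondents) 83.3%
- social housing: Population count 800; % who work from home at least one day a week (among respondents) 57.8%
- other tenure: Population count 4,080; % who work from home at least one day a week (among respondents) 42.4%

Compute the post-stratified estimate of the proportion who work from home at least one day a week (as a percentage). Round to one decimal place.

Post-stratification weights by population share, not respondent share:
  owner-occupied: (1,920/8,000) × 41.2 = 9.888
  private rental: (1,200/8,000) × 83.3 = 12.495
  social housing: (800/8,000) × 57.8 = 5.78
  other tenure: (4,080/8,000) × 42.4 = 21.624
Post-stratified estimate = 49.787 → 49.8%.

49.8%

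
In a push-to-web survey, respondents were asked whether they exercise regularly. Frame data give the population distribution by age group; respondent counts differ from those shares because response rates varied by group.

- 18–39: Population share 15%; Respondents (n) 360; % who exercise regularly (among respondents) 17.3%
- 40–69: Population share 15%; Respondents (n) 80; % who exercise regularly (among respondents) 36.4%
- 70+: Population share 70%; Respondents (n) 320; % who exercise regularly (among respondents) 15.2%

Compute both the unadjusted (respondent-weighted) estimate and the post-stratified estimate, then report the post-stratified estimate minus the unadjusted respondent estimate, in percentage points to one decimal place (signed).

+0.3 percentage points

Naive respondent-only estimate (weights = respondent counts):
  (360/760)×17.3 + (80/760)×36.4 + (320/760)×15.2 = 18.4263%
Post-stratifying to population shares instead:
  0.15×17.3 + 0.15×36.4 + 0.7×15.2 = 18.695%
Difference = 18.695 − 18.4263 = 0.2687 pp.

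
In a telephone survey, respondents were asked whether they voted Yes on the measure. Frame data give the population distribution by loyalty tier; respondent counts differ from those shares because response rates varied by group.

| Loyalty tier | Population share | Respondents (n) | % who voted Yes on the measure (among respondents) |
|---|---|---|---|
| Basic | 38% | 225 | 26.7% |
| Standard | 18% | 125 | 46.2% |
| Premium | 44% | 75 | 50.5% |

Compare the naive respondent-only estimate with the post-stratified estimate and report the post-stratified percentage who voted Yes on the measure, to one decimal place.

40.7%

Without adjustment, the pooled respondent share is:
  (225/425)×26.7 + (125/425)×46.2 + (75/425)×50.5 = 36.6353%
Reweighting by population loyalty tier shares:
  0.38×26.7 + 0.18×46.2 + 0.44×50.5 = 40.682%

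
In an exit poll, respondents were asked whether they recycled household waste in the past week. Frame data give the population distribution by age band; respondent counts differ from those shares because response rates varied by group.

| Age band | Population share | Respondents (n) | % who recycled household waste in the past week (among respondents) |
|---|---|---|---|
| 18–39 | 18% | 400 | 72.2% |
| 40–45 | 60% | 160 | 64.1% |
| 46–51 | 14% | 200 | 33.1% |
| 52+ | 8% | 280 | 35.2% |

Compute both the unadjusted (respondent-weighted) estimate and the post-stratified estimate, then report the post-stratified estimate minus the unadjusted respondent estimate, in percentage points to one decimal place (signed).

+5.4 percentage points

Without adjustment, the pooled respondent share is:
  (400/1040)×72.2 + (160/1040)×64.1 + (200/1040)×33.1 + (280/1040)×35.2 = 53.4731%
Reweighting by population age band shares:
  0.18×72.2 + 0.6×64.1 + 0.14×33.1 + 0.08×35.2 = 58.906%
Difference = 58.906 − 53.4731 = 5.4329 pp.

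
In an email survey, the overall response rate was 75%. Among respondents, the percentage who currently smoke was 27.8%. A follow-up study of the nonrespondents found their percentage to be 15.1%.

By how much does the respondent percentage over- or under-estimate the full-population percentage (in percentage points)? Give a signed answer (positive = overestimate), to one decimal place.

Nonresponse fraction = 1 − 0.75 = 0.25.
Bias = (nonresponse fraction) × (respondent percentage − nonrespondent percentage)
     = 0.25 × (27.8 − 15.1) = 0.25 × 12.7 = 3.175.

+3.2 percentage points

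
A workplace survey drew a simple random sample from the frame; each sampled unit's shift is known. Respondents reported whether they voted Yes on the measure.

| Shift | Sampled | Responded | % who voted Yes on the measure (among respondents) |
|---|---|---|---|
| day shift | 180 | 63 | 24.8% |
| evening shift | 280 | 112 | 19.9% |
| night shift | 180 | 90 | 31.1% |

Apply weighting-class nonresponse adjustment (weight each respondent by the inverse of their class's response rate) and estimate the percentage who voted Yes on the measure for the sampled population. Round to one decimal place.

Response rates by class: day shift 63/180 = 35%, evening shift 112/280 = 40%, night shift 90/180 = 50%.
Weighting each respondent by the inverse class response rate inflates each class back to its sampled size, so the class weight is n_sampled:
  day shift: 180 × 24.8 = 4464
  evening shift: 280 × 19.9 = 5572
  night shift: 180 × 31.1 = 5598
Adjusted estimate = 15,634 / 640 = 24.4281 → 24.4%.

24.4%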